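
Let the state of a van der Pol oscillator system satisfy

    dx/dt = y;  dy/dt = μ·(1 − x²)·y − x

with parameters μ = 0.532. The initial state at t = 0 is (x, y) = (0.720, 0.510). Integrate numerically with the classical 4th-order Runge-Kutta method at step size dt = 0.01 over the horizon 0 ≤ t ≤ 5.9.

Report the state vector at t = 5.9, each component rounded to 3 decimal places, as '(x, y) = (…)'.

(x, y) = (1.239, 1.670)

t=0.000: state=(0.720, 0.510)
step 1 (dt=0.01): k1=(0.510, -0.589), k2=(0.507, -0.594), k3=(0.507, -0.594), k4=(0.504, -0.598); state += dt/6·(k1+2k2+2k3+k4)
t=0.010: state=(0.725, 0.504)
t=0.020: state=(0.730, 0.498)
t=0.030: state=(0.735, 0.492)
continuing one RK4 step at a time; state shown every 20 steps (Δt=0.2):
t=0.200: state=(0.809, 0.376)
t=0.400: state=(0.869, 0.217)
t=0.600: state=(0.895, 0.044)
t=0.800: state=(0.886, -0.136)
t=1.000: state=(0.841, -0.316)
t=1.200: state=(0.760, -0.492)
t=1.400: state=(0.644, -0.664)
t=1.600: state=(0.495, -0.832)
t=1.800: state=(0.312, -0.994)
t=2.000: state=(0.098, -1.144)
t=2.200: state=(-0.144, -1.268)
t=2.400: state=(-0.406, -1.341)
t=2.600: state=(-0.675, -1.334)
t=2.800: state=(-0.932, -1.220)
t=3.000: state=(-1.156, -0.999)
t=3.200: state=(-1.327, -0.701)
t=3.400: state=(-1.434, -0.372)
t=3.600: state=(-1.476, -0.054)
t=3.800: state=(-1.458, 0.229)
t=4.000: state=(-1.387, 0.476)
t=4.200: state=(-1.270, 0.694)
t=4.400: state=(-1.111, 0.897)
t=4.600: state=(-0.911, 1.098)
t=4.800: state=(-0.671, 1.304)
t=5.000: state=(-0.389, 1.517)
t=5.200: state=(-0.065, 1.726)
t=5.400: state=(0.298, 1.891)
t=5.600: state=(0.685, 1.946)
t=5.800: state=(1.064, 1.816)
t=5.900: state=(1.239, 1.670)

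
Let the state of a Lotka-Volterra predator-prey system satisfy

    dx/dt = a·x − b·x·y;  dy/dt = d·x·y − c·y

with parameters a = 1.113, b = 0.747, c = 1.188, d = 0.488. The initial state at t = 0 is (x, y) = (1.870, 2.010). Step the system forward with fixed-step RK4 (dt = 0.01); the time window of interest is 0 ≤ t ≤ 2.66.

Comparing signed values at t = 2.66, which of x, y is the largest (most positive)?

largest component: x

t=0.000: state=(1.870, 2.010)
step 1 (dt=0.01): k1=(-0.726, -0.554), k2=(-0.721, -0.556), k3=(-0.721, -0.556), k4=(-0.716, -0.559); state += dt/6·(k1+2k2+2k3+k4)
t=0.010: state=(1.863, 2.004)
t=0.020: state=(1.856, 1.999)
t=0.030: state=(1.849, 1.993)
continuing one RK4 step at a time; state shown every 10 steps (Δt=0.1):
t=0.100: state=(1.803, 1.952)
t=0.200: state=(1.745, 1.890)
t=0.300: state=(1.698, 1.825)
t=0.400: state=(1.660, 1.759)
t=0.500: state=(1.631, 1.693)
t=0.600: state=(1.611, 1.627)
t=0.700: state=(1.598, 1.562)
t=0.800: state=(1.593, 1.500)
t=0.900: state=(1.596, 1.439)
t=1.000: state=(1.605, 1.382)
t=1.100: state=(1.622, 1.328)
t=1.200: state=(1.644, 1.277)
t=1.300: state=(1.674, 1.229)
t=1.400: state=(1.710, 1.185)
t=1.500: state=(1.752, 1.145)
t=1.600: state=(1.800, 1.109)
t=1.700: state=(1.854, 1.077)
t=1.800: state=(1.914, 1.048)
t=1.900: state=(1.980, 1.023)
t=2.000: state=(2.052, 1.003)
t=2.100: state=(2.130, 0.986)
t=2.200: state=(2.213, 0.973)
t=2.300: state=(2.300, 0.965)
t=2.400: state=(2.393, 0.961)
t=2.500: state=(2.489, 0.961)
t=2.600: state=(2.589, 0.966)
t=2.660: state=(2.650, 0.971)
compare at T: x=2.650, y=0.971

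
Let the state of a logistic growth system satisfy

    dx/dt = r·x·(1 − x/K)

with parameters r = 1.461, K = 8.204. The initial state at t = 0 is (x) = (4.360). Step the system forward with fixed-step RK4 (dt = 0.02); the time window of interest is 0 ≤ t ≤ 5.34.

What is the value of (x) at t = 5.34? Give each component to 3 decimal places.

(x) = (8.201)

t=0.000: state=(4.360)
step 1 (dt=0.02): k1=(2.985), k2=(2.982), k3=(2.982), k4=(2.979); state += dt/6·(k1+2k2+2k3+k4)
t=0.020: state=(4.420)
t=0.040: state=(4.479)
t=0.060: state=(4.538)
continuing one RK4 step at a time; state shown every 10 steps (Δt=0.2):
t=0.200: state=(4.947)
t=0.400: state=(5.501)
t=0.600: state=(6.002)
t=0.800: state=(6.440)
t=1.000: state=(6.811)
t=1.200: state=(7.117)
t=1.400: state=(7.364)
t=1.600: state=(7.560)
t=1.800: state=(7.714)
t=2.000: state=(7.832)
t=2.200: state=(7.923)
t=2.400: state=(7.993)
t=2.600: state=(8.045)
t=2.800: state=(8.085)
t=3.000: state=(8.115)
t=3.200: state=(8.137)
t=3.400: state=(8.154)
t=3.600: state=(8.167)
t=3.800: state=(8.176)
t=4.000: state=(8.183)
t=4.200: state=(8.188)
t=4.400: state=(8.192)
t=4.600: state=(8.195)
t=4.800: state=(8.197)
t=5.000: state=(8.199)
t=5.200: state=(8.200)
t=5.340: state=(8.201)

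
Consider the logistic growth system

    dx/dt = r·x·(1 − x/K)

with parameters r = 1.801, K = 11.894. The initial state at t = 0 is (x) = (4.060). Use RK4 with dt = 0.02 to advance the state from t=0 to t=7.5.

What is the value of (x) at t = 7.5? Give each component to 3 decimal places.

t=0.000: state=(4.060)
step 1 (dt=0.02): k1=(4.816), k2=(4.843), k3=(4.843), k4=(4.870); state += dt/6·(k1+2k2+2k3+k4)
t=0.020: state=(4.157)
t=0.040: state=(4.255)
t=0.060: state=(4.354)
continuing one RK4 step at a time; state shown every 25 steps (Δt=0.5):
t=0.500: state=(6.667)
t=1.000: state=(9.020)
t=1.500: state=(10.530)
t=2.000: state=(11.299)
t=2.500: state=(11.645)
t=3.000: state=(11.792)
t=3.500: state=(11.852)
t=4.000: state=(11.877)
t=4.500: state=(11.887)
t=5.000: state=(11.891)
t=5.500: state=(11.893)
t=6.000: state=(11.894)
t=6.500: state=(11.894)
t=7.000: state=(11.894)
t=7.500: state=(11.894)

(x) = (11.894)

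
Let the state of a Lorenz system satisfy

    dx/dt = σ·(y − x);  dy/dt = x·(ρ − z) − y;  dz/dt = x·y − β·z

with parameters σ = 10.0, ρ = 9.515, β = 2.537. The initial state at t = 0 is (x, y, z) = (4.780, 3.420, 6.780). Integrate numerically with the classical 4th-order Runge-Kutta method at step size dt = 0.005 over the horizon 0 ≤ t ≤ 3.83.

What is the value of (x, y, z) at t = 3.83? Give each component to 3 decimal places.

t=0.000: state=(4.780, 3.420, 6.780)
step 1 (dt=0.005): k1=(-13.600, 9.653, -0.853), k2=(-13.019, 9.546, -0.850), k3=(-13.036, 9.551, -0.846), k4=(-12.471, 9.447, -0.840); state += dt/6·(k1+2k2+2k3+k4)
t=0.005: state=(4.715, 3.468, 6.776)
t=0.010: state=(4.655, 3.514, 6.772)
t=0.015: state=(4.601, 3.560, 6.768)
continuing one RK4 step at a time; state shown every 40 steps (Δt=0.2):
t=0.200: state=(4.504, 4.941, 7.015)
t=0.400: state=(5.382, 5.657, 8.507)
t=0.600: state=(5.265, 4.903, 9.672)
t=0.800: state=(4.400, 4.022, 9.116)
t=1.000: state=(4.014, 4.016, 8.045)
t=1.200: state=(4.331, 4.607, 7.645)
t=1.400: state=(4.910, 5.149, 8.210)
t=1.600: state=(5.082, 4.998, 9.013)
t=1.800: state=(4.697, 4.457, 9.040)
t=2.000: state=(4.342, 4.259, 8.469)
t=2.200: state=(4.388, 4.503, 8.066)
t=2.400: state=(4.695, 4.853, 8.213)
t=2.600: state=(4.890, 4.906, 8.665)
t=2.800: state=(4.765, 4.646, 8.848)
t=3.000: state=(4.533, 4.447, 8.612)
t=3.200: state=(4.477, 4.508, 8.321)
t=3.400: state=(4.615, 4.705, 8.297)
t=3.600: state=(4.761, 4.801, 8.517)
t=3.800: state=(4.749, 4.702, 8.688)
t=3.830: state=(4.734, 4.679, 8.694)

(x, y, z) = (4.734, 4.679, 8.694)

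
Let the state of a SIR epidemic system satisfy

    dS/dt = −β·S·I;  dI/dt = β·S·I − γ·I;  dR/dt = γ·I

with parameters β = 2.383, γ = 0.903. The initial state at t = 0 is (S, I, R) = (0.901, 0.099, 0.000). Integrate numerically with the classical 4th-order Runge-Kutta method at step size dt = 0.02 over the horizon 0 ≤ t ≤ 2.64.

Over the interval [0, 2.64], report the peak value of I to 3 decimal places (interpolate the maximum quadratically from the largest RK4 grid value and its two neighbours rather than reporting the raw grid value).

max I = 0.293

t=0.000: state=(0.901, 0.099, 0.000)
step 1 (dt=0.02): k1=(-0.213, 0.123, 0.089), k2=(-0.215, 0.124, 0.091), k3=(-0.215, 0.124, 0.091), k4=(-0.217, 0.125, 0.092); state += dt/6·(k1+2k2+2k3+k4)
t=0.020: state=(0.897, 0.101, 0.002)
t=0.040: state=(0.892, 0.104, 0.004)
t=0.060: state=(0.888, 0.107, 0.006)
continuing one RK4 step at a time; state shown every 5 steps (Δt=0.1):
t=0.100: state=(0.879, 0.112, 0.010)
t=0.200: state=(0.854, 0.126, 0.020)
t=0.300: state=(0.828, 0.140, 0.032)
t=0.400: state=(0.799, 0.156, 0.046)
t=0.500: state=(0.768, 0.171, 0.060)
t=0.600: state=(0.736, 0.187, 0.077)
t=0.700: state=(0.703, 0.203, 0.094)
t=0.800: state=(0.668, 0.218, 0.113)
t=0.900: state=(0.633, 0.233, 0.134)
t=1.000: state=(0.598, 0.247, 0.155)
t=1.100: state=(0.563, 0.259, 0.178)
t=1.200: state=(0.529, 0.269, 0.202)
t=1.300: state=(0.495, 0.278, 0.227)
t=1.400: state=(0.463, 0.285, 0.252)
t=1.500: state=(0.433, 0.289, 0.278)
t=1.600: state=(0.404, 0.292, 0.304)
t=1.700: state=(0.376, 0.293, 0.331)
t=1.800: state=(0.351, 0.292, 0.357)
t=1.900: state=(0.328, 0.289, 0.383)
t=2.000: state=(0.306, 0.285, 0.409)
t=2.100: state=(0.286, 0.279, 0.435)
t=2.200: state=(0.268, 0.272, 0.460)
t=2.300: state=(0.251, 0.265, 0.484)
t=2.400: state=(0.236, 0.256, 0.507)
t=2.500: state=(0.222, 0.247, 0.530)
t=2.600: state=(0.210, 0.238, 0.552)
t=2.640: state=(0.205, 0.234, 0.561)
largest grid value and its neighbours: I(1.680)=0.29284, I(1.700)=0.29285, I(1.720)=0.29278
parabola through these three points peaks at t≈1.691 with I≈0.29285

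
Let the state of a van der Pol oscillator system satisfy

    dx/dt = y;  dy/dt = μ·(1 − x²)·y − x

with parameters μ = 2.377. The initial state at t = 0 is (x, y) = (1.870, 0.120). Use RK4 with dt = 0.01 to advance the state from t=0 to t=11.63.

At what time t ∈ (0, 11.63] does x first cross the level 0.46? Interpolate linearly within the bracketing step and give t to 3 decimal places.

t = 2.575

t=0.000: state=(1.870, 0.120)
step 1 (dt=0.01): k1=(0.120, -2.582), k2=(0.107, -2.507), k3=(0.107, -2.509), k4=(0.095, -2.435); state += dt/6·(k1+2k2+2k3+k4)
t=0.010: state=(1.871, 0.095)
t=0.020: state=(1.872, 0.071)
t=0.030: state=(1.873, 0.049)
continuing one RK4 step at a time; state shown every 50 steps (Δt=0.5):
t=0.500: state=(1.781, -0.305)
t=1.000: state=(1.608, -0.384)
t=1.500: state=(1.391, -0.492)
t=2.000: state=(1.095, -0.729)
t=2.500: state=(0.581, -1.500)
t=2.570: state=(0.469, -1.730)
next step: t=2.580: state=(0.451, -1.768) — x has crossed 0.46
linear interpolation between t=2.570 (0.46868) and t=2.580 (0.45119) → t≈2.575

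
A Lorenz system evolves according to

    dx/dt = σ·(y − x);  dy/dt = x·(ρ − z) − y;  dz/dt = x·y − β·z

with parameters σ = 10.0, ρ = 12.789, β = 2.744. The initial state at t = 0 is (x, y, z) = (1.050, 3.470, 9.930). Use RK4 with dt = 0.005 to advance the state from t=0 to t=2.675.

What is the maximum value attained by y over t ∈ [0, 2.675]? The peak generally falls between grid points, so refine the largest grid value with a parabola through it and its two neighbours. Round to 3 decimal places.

t=0.000: state=(1.050, 3.470, 9.930)
step 1 (dt=0.005): k1=(24.200, -0.468, -23.604), k2=(23.583, -0.228, -23.234), k3=(23.605, -0.235, -23.241), k4=(23.008, 0.006, -22.877); state += dt/6·(k1+2k2+2k3+k4)
t=0.005: state=(1.168, 3.469, 9.814)
t=0.010: state=(1.280, 3.470, 9.701)
t=0.015: state=(1.387, 3.474, 9.592)
continuing one RK4 step at a time; state shown every 20 steps (Δt=0.1):
t=0.100: state=(2.686, 3.886, 8.185)
t=0.200: state=(3.853, 5.092, 7.515)
t=0.300: state=(5.251, 6.800, 8.105)
t=0.400: state=(6.818, 8.272, 10.239)
t=0.500: state=(7.814, 8.180, 13.241)
t=0.600: state=(7.402, 6.282, 14.987)
t=0.700: state=(5.937, 4.349, 14.446)
t=0.800: state=(4.568, 3.512, 12.716)
t=0.900: state=(3.885, 3.566, 10.929)
t=1.000: state=(3.883, 4.171, 9.595)
t=1.100: state=(4.417, 5.177, 8.980)
t=1.200: state=(5.347, 6.407, 9.314)
t=1.300: state=(6.410, 7.387, 10.689)
t=1.400: state=(7.098, 7.405, 12.601)
t=1.500: state=(6.935, 6.327, 13.861)
t=1.600: state=(6.055, 5.027, 13.743)
t=1.700: state=(5.100, 4.300, 12.671)
t=1.800: state=(4.541, 4.238, 11.389)
t=1.900: state=(4.485, 4.662, 10.387)
t=2.000: state=(4.859, 5.406, 9.943)
t=2.100: state=(5.519, 6.255, 10.217)
t=2.200: state=(6.228, 6.848, 11.176)
t=2.300: state=(6.641, 6.800, 12.398)
t=2.400: state=(6.511, 6.112, 13.173)
t=2.500: state=(5.945, 5.281, 13.105)
t=2.600: state=(5.317, 4.778, 12.404)
t=2.675: state=(4.999, 4.699, 11.740)
largest grid value and its neighbours: y(0.440)=8.49015, y(0.445)=8.49472, y(0.450)=8.49386
parabola through these three points peaks at t≈0.447 with y≈8.49503

max y = 8.495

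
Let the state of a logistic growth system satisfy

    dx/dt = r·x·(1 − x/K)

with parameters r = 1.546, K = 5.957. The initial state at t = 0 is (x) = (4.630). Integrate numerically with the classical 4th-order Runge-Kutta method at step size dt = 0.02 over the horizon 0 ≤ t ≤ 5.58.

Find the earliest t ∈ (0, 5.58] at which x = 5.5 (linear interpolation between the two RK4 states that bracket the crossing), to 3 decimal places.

t=0.000: state=(4.630)
step 1 (dt=0.02): k1=(1.595), k2=(1.581), k3=(1.581), k4=(1.567); state += dt/6·(k1+2k2+2k3+k4)
t=0.020: state=(4.662)
t=0.040: state=(4.693)
t=0.060: state=(4.723)
continuing one RK4 step at a time; state shown every 10 steps (Δt=0.2):
t=0.200: state=(4.922)
t=0.400: state=(5.160)
t=0.600: state=(5.350)
t=0.800: state=(5.499)
next step: t=0.820: state=(5.512) — x has crossed 5.5
linear interpolation between t=0.800 (5.49942) and t=0.820 (5.51231) → t≈0.801

t = 0.801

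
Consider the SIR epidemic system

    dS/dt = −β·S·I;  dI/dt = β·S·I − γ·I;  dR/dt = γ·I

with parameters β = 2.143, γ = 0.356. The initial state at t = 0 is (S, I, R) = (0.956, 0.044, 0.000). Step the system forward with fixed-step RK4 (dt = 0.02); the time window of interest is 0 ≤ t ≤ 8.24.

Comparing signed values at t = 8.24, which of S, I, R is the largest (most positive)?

t=0.000: state=(0.956, 0.044, 0.000)
step 1 (dt=0.02): k1=(-0.090, 0.074, 0.016), k2=(-0.092, 0.076, 0.016), k3=(-0.092, 0.076, 0.016), k4=(-0.093, 0.077, 0.016); state += dt/6·(k1+2k2+2k3+k4)
t=0.020: state=(0.954, 0.046, 0.000)
t=0.040: state=(0.952, 0.047, 0.001)
t=0.060: state=(0.950, 0.049, 0.001)
continuing one RK4 step at a time; state shown every 25 steps (Δt=0.5):
t=0.500: state=(0.888, 0.099, 0.012)
t=1.000: state=(0.759, 0.202, 0.038)
t=1.500: state=(0.567, 0.346, 0.087)
t=2.000: state=(0.364, 0.476, 0.161)
t=2.500: state=(0.210, 0.538, 0.252)
t=3.000: state=(0.117, 0.534, 0.348)
t=3.500: state=(0.068, 0.492, 0.440)
t=4.000: state=(0.041, 0.436, 0.523)
t=4.500: state=(0.027, 0.378, 0.595)
t=5.000: state=(0.018, 0.324, 0.658)
t=5.500: state=(0.013, 0.276, 0.711)
t=6.000: state=(0.010, 0.234, 0.756)
t=6.500: state=(0.008, 0.198, 0.794)
t=7.000: state=(0.007, 0.167, 0.827)
t=7.500: state=(0.006, 0.140, 0.854)
t=8.000: state=(0.005, 0.118, 0.877)
t=8.240: state=(0.005, 0.109, 0.887)
compare at T: S=0.005, I=0.109, R=0.887

largest component: R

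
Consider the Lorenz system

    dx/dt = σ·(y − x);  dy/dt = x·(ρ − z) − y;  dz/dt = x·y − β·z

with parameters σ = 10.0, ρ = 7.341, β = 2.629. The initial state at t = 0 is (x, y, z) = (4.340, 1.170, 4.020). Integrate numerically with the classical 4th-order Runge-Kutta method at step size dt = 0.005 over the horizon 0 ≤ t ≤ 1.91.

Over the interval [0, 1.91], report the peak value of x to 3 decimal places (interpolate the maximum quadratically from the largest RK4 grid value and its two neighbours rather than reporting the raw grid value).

max x = 5.449

t=0.000: state=(4.340, 1.170, 4.020)
step 1 (dt=0.005): k1=(-31.700, 13.243, -5.491), k2=(-30.576, 13.005, -5.406), k3=(-30.610, 13.014, -5.406), k4=(-29.519, 12.783, -5.326); state += dt/6·(k1+2k2+2k3+k4)
t=0.005: state=(4.187, 1.235, 3.993)
t=0.010: state=(4.045, 1.298, 3.967)
t=0.015: state=(3.912, 1.359, 3.941)
continuing one RK4 step at a time; state shown every 20 steps (Δt=0.1):
t=0.100: state=(2.731, 2.175, 3.581)
t=0.200: state=(2.663, 2.943, 3.349)
t=0.300: state=(3.133, 3.752, 3.428)
t=0.400: state=(3.842, 4.616, 3.930)
t=0.500: state=(4.620, 5.362, 4.905)
t=0.600: state=(5.239, 5.689, 6.210)
t=0.700: state=(5.446, 5.394, 7.421)
t=0.800: state=(5.151, 4.645, 8.062)
t=0.900: state=(4.534, 3.860, 8.000)
t=1.000: state=(3.896, 3.325, 7.464)
t=1.100: state=(3.433, 3.087, 6.755)
t=1.200: state=(3.204, 3.086, 6.083)
t=1.300: state=(3.185, 3.258, 5.561)
t=1.400: state=(3.335, 3.554, 5.249)
t=1.500: state=(3.607, 3.924, 5.178)
t=1.600: state=(3.949, 4.303, 5.354)
t=1.700: state=(4.289, 4.601, 5.740)
t=1.800: state=(4.545, 4.732, 6.240)
t=1.900: state=(4.645, 4.656, 6.707)
t=1.910: state=(4.646, 4.638, 6.746)
largest grid value and its neighbours: x(0.685)=5.44830, x(0.690)=5.44900, x(0.695)=5.44836
parabola through these three points peaks at t≈0.690 with x≈5.44900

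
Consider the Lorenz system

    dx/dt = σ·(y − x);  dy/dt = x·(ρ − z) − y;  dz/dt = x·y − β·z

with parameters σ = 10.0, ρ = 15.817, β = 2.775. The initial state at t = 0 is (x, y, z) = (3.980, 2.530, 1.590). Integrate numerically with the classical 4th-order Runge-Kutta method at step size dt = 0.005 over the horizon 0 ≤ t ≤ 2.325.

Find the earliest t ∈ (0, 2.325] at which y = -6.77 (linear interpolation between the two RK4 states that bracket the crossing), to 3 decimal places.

t = 1.487

t=0.000: state=(3.980, 2.530, 1.590)
step 1 (dt=0.005): k1=(-14.500, 54.093, 5.657), k2=(-12.785, 53.387, 6.060), k3=(-12.846, 53.445, 6.061), k4=(-11.185, 52.794, 6.457); state += dt/6·(k1+2k2+2k3+k4)
t=0.005: state=(3.916, 2.797, 1.620)
t=0.010: state=(3.868, 3.058, 1.655)
t=0.015: state=(3.835, 3.315, 1.693)
continuing one RK4 step at a time; state shown every 20 steps (Δt=0.1):
t=0.100: state=(4.924, 7.630, 3.115)
t=0.200: state=(8.761, 13.333, 8.822)
t=0.300: state=(12.203, 13.129, 20.184)
t=0.400: state=(9.451, 3.959, 23.813)
t=0.500: state=(4.095, -0.207, 18.891)
t=0.600: state=(1.225, -0.428, 14.226)
t=0.700: state=(0.269, -0.203, 10.761)
t=0.800: state=(0.007, -0.122, 8.152)
t=0.900: state=(-0.079, -0.146, 6.177)
t=1.000: state=(-0.155, -0.248, 4.682)
t=1.100: state=(-0.285, -0.464, 3.554)
t=1.200: state=(-0.545, -0.908, 2.718)
t=1.300: state=(-1.077, -1.824, 2.155)
t=1.400: state=(-2.173, -3.710, 2.021)
t=1.485: state=(-3.951, -6.691, 2.799)
next step: t=1.490: state=(-4.090, -6.917, 2.897) — y has crossed -6.77
linear interpolation between t=1.485 (-6.69057) and t=1.490 (-6.91726) → t≈1.487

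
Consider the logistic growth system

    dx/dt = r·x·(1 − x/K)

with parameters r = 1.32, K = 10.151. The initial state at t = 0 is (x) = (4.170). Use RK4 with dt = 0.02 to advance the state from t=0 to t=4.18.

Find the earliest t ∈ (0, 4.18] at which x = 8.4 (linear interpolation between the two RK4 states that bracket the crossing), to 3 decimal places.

t = 1.461

t=0.000: state=(4.170)
step 1 (dt=0.02): k1=(3.243), k2=(3.251), k3=(3.251), k4=(3.258); state += dt/6·(k1+2k2+2k3+k4)
t=0.020: state=(4.235)
t=0.040: state=(4.300)
t=0.060: state=(4.366)
continuing one RK4 step at a time; state shown every 10 steps (Δt=0.2):
t=0.200: state=(4.830)
t=0.400: state=(5.499)
t=0.600: state=(6.153)
t=0.800: state=(6.772)
t=1.000: state=(7.339)
t=1.200: state=(7.843)
t=1.400: state=(8.280)
t=1.460: state=(8.398)
next step: t=1.480: state=(8.436) — x has crossed 8.4
linear interpolation between t=1.460 (8.39780) and t=1.480 (8.43576) → t≈1.461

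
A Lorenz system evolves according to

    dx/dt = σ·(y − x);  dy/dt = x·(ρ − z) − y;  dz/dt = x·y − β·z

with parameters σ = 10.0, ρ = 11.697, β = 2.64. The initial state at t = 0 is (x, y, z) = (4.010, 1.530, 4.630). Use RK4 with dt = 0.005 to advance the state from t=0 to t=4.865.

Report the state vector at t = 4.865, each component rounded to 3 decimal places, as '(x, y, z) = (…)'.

(x, y, z) = (4.974, 5.097, 10.171)

t=0.000: state=(4.010, 1.530, 4.630)
step 1 (dt=0.005): k1=(-24.800, 26.809, -6.088), k2=(-23.510, 26.364, -5.878), k3=(-23.553, 26.385, -5.879), k4=(-22.303, 25.959, -5.677); state += dt/6·(k1+2k2+2k3+k4)
t=0.005: state=(3.892, 1.662, 4.601)
t=0.010: state=(3.787, 1.790, 4.573)
t=0.015: state=(3.692, 1.914, 4.548)
continuing one RK4 step at a time; state shown every 40 steps (Δt=0.2):
t=0.200: state=(4.351, 5.908, 4.961)
t=0.400: state=(7.947, 9.156, 11.123)
t=0.600: state=(6.404, 4.215, 14.833)
t=0.800: state=(3.116, 2.339, 10.701)
t=1.000: state=(2.911, 3.346, 7.514)
t=1.200: state=(4.621, 5.854, 7.137)
t=1.400: state=(7.028, 7.751, 10.991)
t=1.600: state=(6.224, 4.948, 13.478)
t=1.800: state=(4.026, 3.406, 10.916)
t=2.000: state=(3.853, 4.228, 8.618)
t=2.200: state=(5.218, 6.096, 8.772)
t=2.400: state=(6.531, 6.704, 11.465)
t=2.600: state=(5.670, 4.868, 12.358)
t=2.800: state=(4.420, 4.118, 10.574)
t=3.000: state=(4.532, 4.899, 9.263)
t=3.200: state=(5.558, 6.092, 9.870)
t=3.400: state=(6.081, 5.973, 11.544)
t=3.600: state=(5.325, 4.841, 11.575)
t=3.800: state=(4.697, 4.613, 10.355)
t=4.000: state=(4.975, 5.289, 9.779)
t=4.200: state=(5.645, 5.904, 10.495)
t=4.400: state=(5.726, 5.543, 11.373)
t=4.600: state=(5.179, 4.913, 11.079)
t=4.800: state=(4.924, 4.953, 10.313)
t=4.865: state=(4.974, 5.097, 10.171)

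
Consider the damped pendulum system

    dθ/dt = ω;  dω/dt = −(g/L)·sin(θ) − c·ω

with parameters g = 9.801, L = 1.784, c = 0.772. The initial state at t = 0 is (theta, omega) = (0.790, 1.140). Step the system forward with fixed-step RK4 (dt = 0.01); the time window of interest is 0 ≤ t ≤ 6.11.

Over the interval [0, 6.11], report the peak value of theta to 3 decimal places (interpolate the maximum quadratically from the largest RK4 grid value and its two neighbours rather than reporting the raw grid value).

max theta = 0.927

t=0.000: state=(0.790, 1.140)
step 1 (dt=0.01): k1=(1.140, -4.783), k2=(1.116, -4.786), k3=(1.116, -4.786), k4=(1.092, -4.789); state += dt/6·(k1+2k2+2k3+k4)
t=0.010: state=(0.801, 1.092)
t=0.020: state=(0.812, 1.044)
t=0.030: state=(0.822, 0.996)
continuing one RK4 step at a time; state shown every 20 steps (Δt=0.2):
t=0.200: state=(0.923, 0.197)
t=0.400: state=(0.876, -0.637)
t=0.600: state=(0.682, -1.266)
t=0.800: state=(0.389, -1.604)
t=1.000: state=(0.063, -1.598)
t=1.200: state=(-0.229, -1.276)
t=1.400: state=(-0.434, -0.752)
t=1.600: state=(-0.525, -0.165)
t=1.800: state=(-0.503, 0.367)
t=2.000: state=(-0.388, 0.758)
t=2.200: state=(-0.214, 0.951)
t=2.400: state=(-0.022, 0.932)
t=2.600: state=(0.147, 0.729)
t=2.800: state=(0.262, 0.411)
t=3.000: state=(0.309, 0.059)
t=3.200: state=(0.289, -0.254)
t=3.400: state=(0.214, -0.473)
t=3.600: state=(0.108, -0.569)
t=3.800: state=(-0.005, -0.537)
t=4.000: state=(-0.100, -0.403)
t=4.200: state=(-0.162, -0.208)
t=4.400: state=(-0.183, 0.000)
t=4.600: state=(-0.164, 0.179)
t=4.800: state=(-0.116, 0.296)
t=5.000: state=(-0.051, 0.338)
t=5.200: state=(0.015, 0.307)
t=5.400: state=(0.068, 0.218)
t=5.600: state=(0.100, 0.099)
t=5.800: state=(0.108, -0.023)
t=6.000: state=(0.093, -0.123)
t=6.110: state=(0.077, -0.162)
largest grid value and its neighbours: theta(0.230)=0.92669, theta(0.240)=0.92709, theta(0.250)=0.92705
parabola through these three points peaks at t≈0.244 with theta≈0.92713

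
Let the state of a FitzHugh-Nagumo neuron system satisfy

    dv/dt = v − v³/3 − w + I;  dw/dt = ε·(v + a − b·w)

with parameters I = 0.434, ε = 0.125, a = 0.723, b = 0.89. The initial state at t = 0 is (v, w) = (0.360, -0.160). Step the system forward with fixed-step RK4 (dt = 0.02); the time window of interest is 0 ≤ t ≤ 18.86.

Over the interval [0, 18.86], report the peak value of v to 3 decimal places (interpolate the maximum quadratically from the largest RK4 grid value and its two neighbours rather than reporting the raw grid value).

max v = 1.774

t=0.000: state=(0.360, -0.160)
step 1 (dt=0.02): k1=(0.938, 0.153), k2=(0.945, 0.154), k3=(0.945, 0.154), k4=(0.952, 0.155); state += dt/6·(k1+2k2+2k3+k4)
t=0.020: state=(0.379, -0.157)
t=0.040: state=(0.398, -0.154)
t=0.060: state=(0.417, -0.151)
continuing one RK4 step at a time; state shown every 50 steps (Δt=1):
t=1.000: state=(1.425, 0.050)
t=2.000: state=(1.773, 0.328)
t=3.000: state=(1.709, 0.586)
t=4.000: state=(1.592, 0.805)
t=5.000: state=(1.463, 0.986)
t=6.000: state=(1.323, 1.133)
t=7.000: state=(1.164, 1.246)
t=8.000: state=(0.967, 1.327)
t=9.000: state=(0.684, 1.371)
t=10.000: state=(0.157, 1.366)
t=11.000: state=(-1.041, 1.262)
t=12.000: state=(-1.902, 1.025)
t=13.000: state=(-1.910, 0.775)
t=14.000: state=(-1.828, 0.558)
t=15.000: state=(-1.744, 0.373)
t=16.000: state=(-1.661, 0.218)
t=17.000: state=(-1.580, 0.089)
t=18.000: state=(-1.501, -0.017)
t=18.860: state=(-1.435, -0.092)
largest grid value and its neighbours: v(2.040)=1.77395, v(2.060)=1.77406, v(2.080)=1.77406
parabola through these three points peaks at t≈2.070 with v≈1.77407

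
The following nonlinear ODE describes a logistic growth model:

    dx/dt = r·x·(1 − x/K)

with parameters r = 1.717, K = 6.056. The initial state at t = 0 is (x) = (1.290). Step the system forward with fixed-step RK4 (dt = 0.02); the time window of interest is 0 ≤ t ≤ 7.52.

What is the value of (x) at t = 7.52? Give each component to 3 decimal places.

t=0.000: state=(1.290)
step 1 (dt=0.02): k1=(1.743), k2=(1.760), k3=(1.760), k4=(1.777); state += dt/6·(k1+2k2+2k3+k4)
t=0.020: state=(1.325)
t=0.040: state=(1.361)
t=0.060: state=(1.398)
continuing one RK4 step at a time; state shown every 25 steps (Δt=0.5):
t=0.500: state=(2.360)
t=1.000: state=(3.640)
t=1.500: state=(4.727)
t=2.000: state=(5.411)
t=2.500: state=(5.765)
t=3.000: state=(5.929)
t=3.500: state=(6.002)
t=4.000: state=(6.033)
t=4.500: state=(6.046)
t=5.000: state=(6.052)
t=5.500: state=(6.054)
t=6.000: state=(6.055)
t=6.500: state=(6.056)
t=7.000: state=(6.056)
t=7.500: state=(6.056)
t=7.520: state=(6.056)

(x) = (6.056)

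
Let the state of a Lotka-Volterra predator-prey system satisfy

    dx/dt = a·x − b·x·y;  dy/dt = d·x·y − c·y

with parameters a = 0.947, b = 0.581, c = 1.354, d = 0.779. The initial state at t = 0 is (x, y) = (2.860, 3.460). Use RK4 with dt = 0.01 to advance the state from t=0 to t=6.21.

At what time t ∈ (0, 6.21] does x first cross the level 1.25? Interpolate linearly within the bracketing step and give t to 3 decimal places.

t = 0.623

t=0.000: state=(2.860, 3.460)
step 1 (dt=0.01): k1=(-3.041, 3.024), k2=(-3.050, 2.996), k3=(-3.049, 2.996), k4=(-3.058, 2.967); state += dt/6·(k1+2k2+2k3+k4)
t=0.010: state=(2.830, 3.490)
t=0.020: state=(2.799, 3.519)
t=0.030: state=(2.768, 3.548)
continuing one RK4 step at a time; state shown every 25 steps (Δt=0.25):
t=0.250: state=(2.097, 3.994)
t=0.500: state=(1.476, 4.018)
t=0.620: state=(1.255, 3.879)
next step: t=0.630: state=(1.239, 3.864) — x has crossed 1.25
linear interpolation between t=0.620 (1.25525) and t=0.630 (1.23900) → t≈0.623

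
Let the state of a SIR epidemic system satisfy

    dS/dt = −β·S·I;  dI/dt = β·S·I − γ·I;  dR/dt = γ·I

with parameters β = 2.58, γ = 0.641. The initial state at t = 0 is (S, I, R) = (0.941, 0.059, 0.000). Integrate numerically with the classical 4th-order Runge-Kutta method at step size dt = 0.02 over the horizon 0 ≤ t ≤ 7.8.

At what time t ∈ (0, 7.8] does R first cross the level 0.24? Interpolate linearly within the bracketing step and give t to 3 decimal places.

t=0.000: state=(0.941, 0.059, 0.000)
step 1 (dt=0.02): k1=(-0.143, 0.105, 0.038), k2=(-0.146, 0.107, 0.038), k3=(-0.146, 0.107, 0.039), k4=(-0.148, 0.109, 0.039); state += dt/6·(k1+2k2+2k3+k4)
t=0.020: state=(0.938, 0.061, 0.001)
t=0.040: state=(0.935, 0.063, 0.002)
t=0.060: state=(0.932, 0.066, 0.002)
continuing one RK4 step at a time; state shown every 25 steps (Δt=0.5):
t=0.500: state=(0.834, 0.136, 0.030)
t=1.000: state=(0.649, 0.258, 0.092)
t=1.500: state=(0.429, 0.376, 0.195)
t=1.680: state=(0.358, 0.402, 0.240)
next step: t=1.700: state=(0.351, 0.404, 0.245) — R has crossed 0.24
linear interpolation between t=1.680 (0.23999) and t=1.700 (0.24515) → t≈1.680

t = 1.680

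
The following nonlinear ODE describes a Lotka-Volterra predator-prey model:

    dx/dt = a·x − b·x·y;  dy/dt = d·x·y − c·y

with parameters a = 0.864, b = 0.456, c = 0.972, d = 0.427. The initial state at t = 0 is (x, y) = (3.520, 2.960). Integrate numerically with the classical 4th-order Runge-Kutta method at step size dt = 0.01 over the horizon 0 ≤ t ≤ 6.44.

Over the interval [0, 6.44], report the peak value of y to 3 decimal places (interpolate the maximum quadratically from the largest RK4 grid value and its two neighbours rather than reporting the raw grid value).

max y = 3.528

t=0.000: state=(3.520, 2.960)
step 1 (dt=0.01): k1=(-1.710, 1.572), k2=(-1.718, 1.565), k3=(-1.718, 1.565), k4=(-1.727, 1.558); state += dt/6·(k1+2k2+2k3+k4)
t=0.010: state=(3.503, 2.976)
t=0.020: state=(3.485, 2.991)
t=0.030: state=(3.468, 3.007)
continuing one RK4 step at a time; state shown every 25 steps (Δt=0.25):
t=0.250: state=(3.054, 3.299)
t=0.500: state=(2.570, 3.493)
t=0.750: state=(2.135, 3.519)
t=1.000: state=(1.784, 3.399)
t=1.250: state=(1.521, 3.178)
t=1.500: state=(1.335, 2.901)
t=1.750: state=(1.210, 2.605)
t=2.000: state=(1.135, 2.314)
t=2.250: state=(1.099, 2.044)
t=2.500: state=(1.096, 1.802)
t=2.750: state=(1.121, 1.590)
t=3.000: state=(1.173, 1.409)
t=3.250: state=(1.251, 1.258)
t=3.500: state=(1.355, 1.133)
t=3.750: state=(1.486, 1.034)
t=4.000: state=(1.647, 0.958)
t=4.250: state=(1.839, 0.905)
t=4.500: state=(2.062, 0.874)
t=4.750: state=(2.318, 0.866)
t=5.000: state=(2.605, 0.883)
t=5.250: state=(2.917, 0.929)
t=5.500: state=(3.242, 1.013)
t=5.750: state=(3.560, 1.142)
t=6.000: state=(3.840, 1.330)
t=6.250: state=(4.038, 1.590)
t=6.440: state=(4.103, 1.840)
largest grid value and its neighbours: y(0.650)=3.52782, y(0.660)=3.52805, y(0.670)=3.52803
parabola through these three points peaks at t≈0.664 with y≈3.52808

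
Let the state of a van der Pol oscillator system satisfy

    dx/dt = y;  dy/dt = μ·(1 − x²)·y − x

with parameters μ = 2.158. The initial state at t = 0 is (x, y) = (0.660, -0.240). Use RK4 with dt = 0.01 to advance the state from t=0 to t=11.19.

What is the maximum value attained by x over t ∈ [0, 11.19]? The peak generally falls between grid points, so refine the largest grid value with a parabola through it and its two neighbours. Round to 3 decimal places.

t=0.000: state=(0.660, -0.240)
step 1 (dt=0.01): k1=(-0.240, -0.952), k2=(-0.245, -0.958), k3=(-0.245, -0.958), k4=(-0.250, -0.963); state += dt/6·(k1+2k2+2k3+k4)
t=0.010: state=(0.658, -0.250)
t=0.020: state=(0.655, -0.259)
t=0.030: state=(0.652, -0.269)
continuing one RK4 step at a time; state shown every 50 steps (Δt=0.5):
t=0.500: state=(0.389, -0.937)
t=1.000: state=(-0.460, -2.675)
t=1.500: state=(-1.726, -1.199)
t=2.000: state=(-1.836, 0.235)
t=2.500: state=(-1.673, 0.384)
t=3.000: state=(-1.456, 0.490)
t=3.500: state=(-1.167, 0.696)
t=4.000: state=(-0.702, 1.284)
t=4.500: state=(0.385, 3.464)
t=5.000: state=(1.926, 1.054)
t=5.500: state=(1.977, -0.256)
t=6.000: state=(1.824, -0.341)
t=6.500: state=(1.638, -0.406)
t=7.000: state=(1.410, -0.518)
t=7.500: state=(1.099, -0.760)
t=8.000: state=(0.571, -1.511)
t=8.500: state=(-0.733, -3.922)
t=9.000: state=(-1.994, -0.451)
t=9.500: state=(-1.952, 0.283)
t=10.000: state=(-1.791, 0.352)
t=10.500: state=(-1.599, 0.422)
t=11.000: state=(-1.360, 0.549)
t=11.190: state=(-1.248, 0.628)
largest grid value and its neighbours: x(5.220)=2.02070, x(5.230)=2.02084, x(5.240)=2.02077
parabola through these three points peaks at t≈5.232 with x≈2.02084

max x = 2.021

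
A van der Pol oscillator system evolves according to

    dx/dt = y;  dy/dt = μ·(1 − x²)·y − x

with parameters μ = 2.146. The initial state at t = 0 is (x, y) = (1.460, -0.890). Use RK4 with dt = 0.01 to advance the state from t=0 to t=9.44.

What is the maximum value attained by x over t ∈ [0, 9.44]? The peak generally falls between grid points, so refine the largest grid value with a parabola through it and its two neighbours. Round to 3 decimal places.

t=0.000: state=(1.460, -0.890)
step 1 (dt=0.01): k1=(-0.890, 0.701), k2=(-0.886, 0.673), k3=(-0.887, 0.673), k4=(-0.883, 0.645); state += dt/6·(k1+2k2+2k3+k4)
t=0.010: state=(1.451, -0.883)
t=0.020: state=(1.442, -0.877)
t=0.030: state=(1.434, -0.871)
continuing one RK4 step at a time; state shown every 50 steps (Δt=0.5):
t=0.500: state=(1.022, -0.990)
t=1.000: state=(0.313, -2.126)
t=1.500: state=(-1.369, -3.658)
t=2.000: state=(-2.036, 0.048)
t=2.500: state=(-1.919, 0.310)
t=3.000: state=(-1.750, 0.367)
t=3.500: state=(-1.548, 0.447)
t=4.000: state=(-1.292, 0.598)
t=4.500: state=(-0.916, 0.972)
t=5.000: state=(-0.168, 2.328)
t=5.500: state=(1.534, 3.080)
t=6.000: state=(2.016, -0.118)
t=6.500: state=(1.887, -0.320)
t=7.000: state=(1.712, -0.380)
t=7.500: state=(1.502, -0.469)
t=8.000: state=(1.229, -0.646)
t=8.500: state=(0.811, -1.116)
t=9.000: state=(-0.094, -2.891)
t=9.440: state=(-1.651, -2.631)
largest grid value and its neighbours: x(5.920)=2.02077, x(5.930)=2.02080, x(5.940)=2.02062
parabola through these three points peaks at t≈5.926 with x≈2.02081

max x = 2.021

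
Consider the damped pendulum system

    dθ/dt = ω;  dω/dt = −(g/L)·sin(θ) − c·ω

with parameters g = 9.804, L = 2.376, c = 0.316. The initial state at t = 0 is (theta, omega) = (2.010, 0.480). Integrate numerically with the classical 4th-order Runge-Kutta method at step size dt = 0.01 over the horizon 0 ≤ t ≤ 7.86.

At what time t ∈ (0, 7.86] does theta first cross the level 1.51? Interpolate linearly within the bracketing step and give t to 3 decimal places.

t = 0.670

t=0.000: state=(2.010, 0.480)
step 1 (dt=0.01): k1=(0.480, -3.886), k2=(0.461, -3.876), k3=(0.461, -3.876), k4=(0.441, -3.866); state += dt/6·(k1+2k2+2k3+k4)
t=0.010: state=(2.015, 0.441)
t=0.020: state=(2.019, 0.403)
t=0.030: state=(2.023, 0.364)
continuing one RK4 step at a time; state shown every 50 steps (Δt=0.5):
t=0.500: state=(1.790, -1.342)
t=0.660: state=(1.529, -1.915)
next step: t=0.670: state=(1.509, -1.950) — theta has crossed 1.51
linear interpolation between t=0.660 (1.52879) and t=0.670 (1.50947) → t≈0.670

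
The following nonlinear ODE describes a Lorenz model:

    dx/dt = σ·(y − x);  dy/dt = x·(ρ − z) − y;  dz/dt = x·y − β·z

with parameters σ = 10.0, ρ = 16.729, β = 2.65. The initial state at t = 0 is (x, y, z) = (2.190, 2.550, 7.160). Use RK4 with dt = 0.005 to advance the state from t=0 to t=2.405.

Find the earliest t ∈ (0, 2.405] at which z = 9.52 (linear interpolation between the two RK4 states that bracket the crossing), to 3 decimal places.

t=0.000: state=(2.190, 2.550, 7.160)
step 1 (dt=0.005): k1=(3.600, 18.406, -13.390), k2=(3.970, 18.520, -13.177), k3=(3.964, 18.527, -13.175), k4=(4.328, 18.649, -12.960); state += dt/6·(k1+2k2+2k3+k4)
t=0.005: state=(2.210, 2.643, 7.094)
t=0.010: state=(2.233, 2.737, 7.030)
t=0.015: state=(2.260, 2.832, 6.969)
continuing one RK4 step at a time; state shown every 20 steps (Δt=0.1):
t=0.100: state=(3.195, 4.806, 6.346)
t=0.200: state=(5.457, 8.392, 7.385)
t=0.250: state=(7.074, 10.560, 9.267)
next step: t=0.255: state=(7.249, 10.769, 9.525) — z has crossed 9.52
linear interpolation between t=0.250 (9.26711) and t=0.255 (9.52451) → t≈0.255

t = 0.255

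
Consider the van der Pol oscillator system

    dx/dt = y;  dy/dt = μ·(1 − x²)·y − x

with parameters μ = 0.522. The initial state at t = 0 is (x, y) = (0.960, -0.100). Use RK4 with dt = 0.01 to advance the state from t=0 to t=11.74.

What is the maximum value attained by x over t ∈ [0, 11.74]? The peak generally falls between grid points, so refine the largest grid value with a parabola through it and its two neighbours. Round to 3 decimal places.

max x = 1.867

t=0.000: state=(0.960, -0.100)
step 1 (dt=0.01): k1=(-0.100, -0.964), k2=(-0.105, -0.964), k3=(-0.105, -0.964), k4=(-0.110, -0.964); state += dt/6·(k1+2k2+2k3+k4)
t=0.010: state=(0.959, -0.110)
t=0.020: state=(0.958, -0.119)
t=0.030: state=(0.957, -0.129)
continuing one RK4 step at a time; state shown every 50 steps (Δt=0.5):
t=0.500: state=(0.792, -0.568)
t=1.000: state=(0.397, -1.005)
t=1.500: state=(-0.201, -1.361)
t=2.000: state=(-0.899, -1.325)
t=2.500: state=(-1.411, -0.638)
t=3.000: state=(-1.518, 0.176)
t=3.500: state=(-1.275, 0.765)
t=4.000: state=(-0.767, 1.269)
t=4.500: state=(0.000, 1.794)
t=5.000: state=(0.963, 1.903)
t=5.500: state=(1.701, 0.900)
t=6.000: state=(1.857, -0.189)
t=6.500: state=(1.597, -0.795)
t=7.000: state=(1.085, -1.256)
t=7.500: state=(0.325, -1.800)
t=8.000: state=(-0.696, -2.184)
t=8.500: state=(-1.644, -1.362)
t=9.000: state=(-1.974, -0.037)
t=9.500: state=(-1.792, 0.678)
t=10.000: state=(-1.340, 1.123)
t=10.500: state=(-0.660, 1.619)
t=11.000: state=(0.294, 2.166)
t=11.500: state=(1.366, 1.866)
t=11.740: state=(1.739, 1.213)
largest grid value and its neighbours: x(5.880)=1.86711, x(5.890)=1.86723, x(5.900)=1.86717
parabola through these three points peaks at t≈5.892 with x≈1.86723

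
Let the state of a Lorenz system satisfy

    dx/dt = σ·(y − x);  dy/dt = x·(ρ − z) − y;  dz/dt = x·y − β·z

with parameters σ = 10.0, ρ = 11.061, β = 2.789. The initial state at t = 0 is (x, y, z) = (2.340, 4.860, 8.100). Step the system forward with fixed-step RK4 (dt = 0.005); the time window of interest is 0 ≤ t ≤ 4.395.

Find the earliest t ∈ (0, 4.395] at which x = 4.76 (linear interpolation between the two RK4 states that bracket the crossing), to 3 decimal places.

t = 0.152

t=0.000: state=(2.340, 4.860, 8.100)
step 1 (dt=0.005): k1=(25.200, 2.069, -11.219), k2=(24.622, 2.318, -10.822), k3=(24.642, 2.310, -10.830), k4=(24.083, 2.555, -10.440); state += dt/6·(k1+2k2+2k3+k4)
t=0.005: state=(2.463, 4.872, 8.046)
t=0.010: state=(2.581, 4.886, 7.996)
t=0.015: state=(2.694, 4.902, 7.949)
t=0.150: state=(4.739, 5.910, 7.823)
next step: t=0.155: state=(4.797, 5.957, 7.855) — x has crossed 4.76
linear interpolation between t=0.150 (4.73860) and t=0.155 (4.79691) → t≈0.152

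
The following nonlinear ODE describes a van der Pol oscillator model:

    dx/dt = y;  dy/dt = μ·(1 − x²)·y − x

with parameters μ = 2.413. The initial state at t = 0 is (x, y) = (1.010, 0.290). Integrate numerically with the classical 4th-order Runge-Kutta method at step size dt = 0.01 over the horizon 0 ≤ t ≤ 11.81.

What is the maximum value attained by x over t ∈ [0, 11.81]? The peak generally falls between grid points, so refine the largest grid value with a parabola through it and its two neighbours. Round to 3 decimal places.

t=0.000: state=(1.010, 0.290)
step 1 (dt=0.01): k1=(0.290, -1.024), k2=(0.285, -1.027), k3=(0.285, -1.027), k4=(0.280, -1.030); state += dt/6·(k1+2k2+2k3+k4)
t=0.010: state=(1.013, 0.280)
t=0.020: state=(1.016, 0.269)
t=0.030: state=(1.018, 0.259)
continuing one RK4 step at a time; state shown every 50 steps (Δt=0.5):
t=0.500: state=(1.024, -0.230)
t=1.000: state=(0.776, -0.803)
t=1.500: state=(0.069, -2.377)
t=2.000: state=(-1.632, -2.609)
t=2.500: state=(-1.968, 0.168)
t=3.000: state=(-1.838, 0.302)
t=3.500: state=(-1.674, 0.356)
t=4.000: state=(-1.477, 0.439)
t=4.500: state=(-1.221, 0.607)
t=5.000: state=(-0.825, 1.071)
t=5.500: state=(0.081, 3.030)
t=6.000: state=(1.849, 1.705)
t=6.500: state=(1.992, -0.220)
t=7.000: state=(1.857, -0.300)
t=7.500: state=(1.695, -0.349)
t=8.000: state=(1.503, -0.427)
t=8.500: state=(1.256, -0.579)
t=9.000: state=(0.885, -0.981)
t=9.500: state=(0.086, -2.628)
t=10.000: state=(-1.726, -2.459)
t=10.500: state=(-2.004, 0.189)
t=11.000: state=(-1.874, 0.295)
t=11.500: state=(-1.715, 0.342)
t=11.810: state=(-1.603, 0.383)
largest grid value and its neighbours: x(6.270)=2.02192, x(6.280)=2.02205, x(6.290)=2.02198
parabola through these three points peaks at t≈6.281 with x≈2.02205

max x = 2.022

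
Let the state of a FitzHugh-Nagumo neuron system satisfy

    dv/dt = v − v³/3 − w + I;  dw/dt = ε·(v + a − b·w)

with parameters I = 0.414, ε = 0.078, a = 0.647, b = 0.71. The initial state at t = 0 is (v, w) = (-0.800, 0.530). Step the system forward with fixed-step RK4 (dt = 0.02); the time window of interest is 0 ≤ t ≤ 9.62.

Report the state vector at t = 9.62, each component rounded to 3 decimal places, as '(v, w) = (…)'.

(v, w) = (-1.333, -0.184)

t=0.000: state=(-0.800, 0.530)
step 1 (dt=0.02): k1=(-0.745, -0.041), k2=(-0.748, -0.042), k3=(-0.748, -0.042), k4=(-0.750, -0.042); state += dt/6·(k1+2k2+2k3+k4)
t=0.020: state=(-0.815, 0.529)
t=0.040: state=(-0.830, 0.528)
t=0.060: state=(-0.845, 0.527)
continuing one RK4 step at a time; state shown every 25 steps (Δt=0.5):
t=0.500: state=(-1.179, 0.502)
t=1.000: state=(-1.477, 0.462)
t=1.500: state=(-1.631, 0.414)
t=2.000: state=(-1.683, 0.364)
t=2.500: state=(-1.688, 0.314)
t=3.000: state=(-1.674, 0.265)
t=3.500: state=(-1.652, 0.219)
t=4.000: state=(-1.628, 0.175)
t=4.500: state=(-1.603, 0.133)
t=5.000: state=(-1.577, 0.093)
t=5.500: state=(-1.551, 0.055)
t=6.000: state=(-1.525, 0.019)
t=6.500: state=(-1.499, -0.015)
t=7.000: state=(-1.473, -0.046)
t=7.500: state=(-1.446, -0.076)
t=8.000: state=(-1.420, -0.105)
t=8.500: state=(-1.393, -0.131)
t=9.000: state=(-1.367, -0.156)
t=9.500: state=(-1.340, -0.179)
t=9.620: state=(-1.333, -0.184)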